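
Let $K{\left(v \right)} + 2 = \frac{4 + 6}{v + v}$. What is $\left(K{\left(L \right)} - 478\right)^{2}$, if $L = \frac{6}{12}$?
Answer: $220900$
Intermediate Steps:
$L = \frac{1}{2}$ ($L = 6 \cdot \frac{1}{12} = \frac{1}{2} \approx 0.5$)
$K{\left(v \right)} = -2 + \frac{5}{v}$ ($K{\left(v \right)} = -2 + \frac{4 + 6}{v + v} = -2 + \frac{10}{2 v} = -2 + 10 \frac{1}{2 v} = -2 + \frac{5}{v}$)
$\left(K{\left(L \right)} - 478\right)^{2} = \left(\left(-2 + 5 \frac{1}{\frac{1}{2}}\right) - 478\right)^{2} = \left(\left(-2 + 5 \cdot 2\right) - 478\right)^{2} = \left(\left(-2 + 10\right) - 478\right)^{2} = \left(8 - 478\right)^{2} = \left(-470\right)^{2} = 220900$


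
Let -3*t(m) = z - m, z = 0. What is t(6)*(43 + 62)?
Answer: 210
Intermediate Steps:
t(m) = m/3 (t(m) = -(0 - m)/3 = -(-1)*m/3 = m/3)
t(6)*(43 + 62) = ((⅓)*6)*(43 + 62) = 2*105 = 210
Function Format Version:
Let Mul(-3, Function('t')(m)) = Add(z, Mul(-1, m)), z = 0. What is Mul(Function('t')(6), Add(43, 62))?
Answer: 210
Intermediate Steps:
Function('t')(m) = Mul(Rational(1, 3), m) (Function('t')(m) = Mul(Rational(-1, 3), Add(0, Mul(-1, m))) = Mul(Rational(-1, 3), Mul(-1, m)) = Mul(Rational(1, 3), m))
Mul(Function('t')(6), Add(43, 62)) = Mul(Mul(Rational(1, 3), 6), Add(43, 62)) = Mul(2, 105) = 210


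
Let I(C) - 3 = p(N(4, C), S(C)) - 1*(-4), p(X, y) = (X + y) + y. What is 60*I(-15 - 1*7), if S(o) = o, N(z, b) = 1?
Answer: -2160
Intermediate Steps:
p(X, y) = X + 2*y
I(C) = 8 + 2*C (I(C) = 3 + ((1 + 2*C) - 1*(-4)) = 3 + ((1 + 2*C) + 4) = 3 + (5 + 2*C) = 8 + 2*C)
60*I(-15 - 1*7) = 60*(8 + 2*(-15 - 1*7)) = 60*(8 + 2*(-15 - 7)) = 60*(8 + 2*(-22)) = 60*(8 - 44) = 60*(-36) = -2160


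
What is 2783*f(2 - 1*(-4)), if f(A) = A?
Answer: 16698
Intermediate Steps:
2783*f(2 - 1*(-4)) = 2783*(2 - 1*(-4)) = 2783*(2 + 4) = 2783*6 = 16698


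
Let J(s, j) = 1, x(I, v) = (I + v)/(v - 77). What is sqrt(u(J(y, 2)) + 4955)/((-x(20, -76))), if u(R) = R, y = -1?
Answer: -153*sqrt(1239)/28 ≈ -192.34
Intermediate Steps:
x(I, v) = (I + v)/(-77 + v)
sqrt(u(J(y, 2)) + 4955)/((-x(20, -76))) = sqrt(1 + 4955)/((-(20 - 76)/(-77 - 76))) = sqrt(4956)/((-(-56)/(-153))) = (2*sqrt(1239))/((-(-1)*(-56)/153)) = (2*sqrt(1239))/((-1*56/153)) = (2*sqrt(1239))/(-56/153) = (2*sqrt(1239))*(-153/56) = -153*sqrt(1239)/28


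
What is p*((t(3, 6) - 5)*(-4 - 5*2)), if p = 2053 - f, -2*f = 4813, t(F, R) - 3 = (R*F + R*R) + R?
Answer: -3621114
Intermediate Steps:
t(F, R) = 3 + R + R² + F*R (t(F, R) = 3 + ((R*F + R*R) + R) = 3 + ((F*R + R²) + R) = 3 + ((R² + F*R) + R) = 3 + (R + R² + F*R) = 3 + R + R² + F*R)
f = -4813/2 (f = -½*4813 = -4813/2 ≈ -2406.5)
p = 8919/2 (p = 2053 - 1*(-4813/2) = 2053 + 4813/2 = 8919/2 ≈ 4459.5)
p*((t(3, 6) - 5)*(-4 - 5*2)) = 8919*(((3 + 6 + 6² + 3*6) - 5)*(-4 - 5*2))/2 = 8919*(((3 + 6 + 36 + 18) - 5)*(-4 - 10))/2 = 8919*((63 - 5)*(-14))/2 = 8919*(58*(-14))/2 = (8919/2)*(-812) = -3621114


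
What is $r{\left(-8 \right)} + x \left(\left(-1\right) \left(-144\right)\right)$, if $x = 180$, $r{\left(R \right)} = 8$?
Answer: $25928$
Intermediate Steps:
$r{\left(-8 \right)} + x \left(\left(-1\right) \left(-144\right)\right) = 8 + 180 \left(\left(-1\right) \left(-144\right)\right) = 8 + 180 \cdot 144 = 8 + 25920 = 25928$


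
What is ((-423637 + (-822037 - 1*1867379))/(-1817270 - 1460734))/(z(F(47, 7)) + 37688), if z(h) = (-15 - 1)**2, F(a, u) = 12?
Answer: 3113053/124380583776 ≈ 2.5028e-5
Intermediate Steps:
z(h) = 256 (z(h) = (-16)**2 = 256)
((-423637 + (-822037 - 1*1867379))/(-1817270 - 1460734))/(z(F(47, 7)) + 37688) = ((-423637 + (-822037 - 1*1867379))/(-1817270 - 1460734))/(256 + 37688) = ((-423637 + (-822037 - 1867379))/(-3278004))/37944 = ((-423637 - 2689416)*(-1/3278004))*(1/37944) = -3113053*(-1/3278004)*(1/37944) = (3113053/3278004)*(1/37944) = 3113053/124380583776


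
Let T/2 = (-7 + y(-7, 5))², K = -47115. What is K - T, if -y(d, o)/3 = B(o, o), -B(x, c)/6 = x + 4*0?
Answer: -60893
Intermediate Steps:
B(x, c) = -6*x (B(x, c) = -6*(x + 4*0) = -6*(x + 0) = -6*x)
y(d, o) = 18*o (y(d, o) = -(-18)*o = 18*o)
T = 13778 (T = 2*(-7 + 18*5)² = 2*(-7 + 90)² = 2*83² = 2*6889 = 13778)
K - T = -47115 - 1*13778 = -47115 - 13778 = -60893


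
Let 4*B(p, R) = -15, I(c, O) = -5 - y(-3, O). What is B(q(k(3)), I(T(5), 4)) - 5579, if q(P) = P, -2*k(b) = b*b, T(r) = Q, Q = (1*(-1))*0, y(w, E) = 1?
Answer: -22331/4 ≈ -5582.8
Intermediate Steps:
Q = 0 (Q = -1*0 = 0)
T(r) = 0
k(b) = -b²/2 (k(b) = -b*b/2 = -b²/2)
I(c, O) = -6 (I(c, O) = -5 - 1*1 = -5 - 1 = -6)
B(p, R) = -15/4 (B(p, R) = (¼)*(-15) = -15/4)
B(q(k(3)), I(T(5), 4)) - 5579 = -15/4 - 5579 = -22331/4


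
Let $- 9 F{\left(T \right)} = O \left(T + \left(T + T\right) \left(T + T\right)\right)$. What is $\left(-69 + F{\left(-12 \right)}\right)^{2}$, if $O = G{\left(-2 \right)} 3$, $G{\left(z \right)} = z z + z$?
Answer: $198025$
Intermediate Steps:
$G{\left(z \right)} = z + z^{2}$ ($G{\left(z \right)} = z^{2} + z = z + z^{2}$)
$O = 6$ ($O = - 2 \left(1 - 2\right) 3 = \left(-2\right) \left(-1\right) 3 = 2 \cdot 3 = 6$)
$F{\left(T \right)} = - \frac{8 T^{2}}{3} - \frac{2 T}{3}$ ($F{\left(T \right)} = - \frac{6 \left(T + \left(T + T\right) \left(T + T\right)\right)}{9} = - \frac{6 \left(T + 2 T 2 T\right)}{9} = - \frac{6 \left(T + 4 T^{2}\right)}{9} = - \frac{6 T + 24 T^{2}}{9} = - \frac{8 T^{2}}{3} - \frac{2 T}{3}$)
$\left(-69 + F{\left(-12 \right)}\right)^{2} = \left(-69 - - 8 \left(1 + 4 \left(-12\right)\right)\right)^{2} = \left(-69 - - 8 \left(1 - 48\right)\right)^{2} = \left(-69 - \left(-8\right) \left(-47\right)\right)^{2} = \left(-69 - 376\right)^{2} = \left(-445\right)^{2} = 198025$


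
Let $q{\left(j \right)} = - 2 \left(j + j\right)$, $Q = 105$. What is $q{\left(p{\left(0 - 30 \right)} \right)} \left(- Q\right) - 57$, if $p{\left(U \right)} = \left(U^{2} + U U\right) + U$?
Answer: $743343$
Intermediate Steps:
$p{\left(U \right)} = U + 2 U^{2}$ ($p{\left(U \right)} = \left(U^{2} + U^{2}\right) + U = 2 U^{2} + U = U + 2 U^{2}$)
$q{\left(j \right)} = - 4 j$ ($q{\left(j \right)} = - 2 \cdot 2 j = - 4 j$)
$q{\left(p{\left(0 - 30 \right)} \right)} \left(- Q\right) - 57 = - 4 \left(0 - 30\right) \left(1 + 2 \left(0 - 30\right)\right) \left(\left(-1\right) 105\right) - 57 = - 4 \left(0 - 30\right) \left(1 + 2 \left(0 - 30\right)\right) \left(-105\right) - 57 = - 4 \left(- 30 \left(1 + 2 \left(-30\right)\right)\right) \left(-105\right) - 57 = - 4 \left(- 30 \left(1 - 60\right)\right) \left(-105\right) - 57 = - 4 \left(\left(-30\right) \left(-59\right)\right) \left(-105\right) - 57 = \left(-4\right) 1770 \left(-105\right) - 57 = \left(-7080\right) \left(-105\right) - 57 = 743400 - 57 = 743343$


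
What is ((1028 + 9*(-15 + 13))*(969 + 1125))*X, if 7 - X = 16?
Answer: -19034460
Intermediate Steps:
X = -9 (X = 7 - 1*16 = 7 - 16 = -9)
((1028 + 9*(-15 + 13))*(969 + 1125))*X = ((1028 + 9*(-15 + 13))*(969 + 1125))*(-9) = ((1028 + 9*(-2))*2094)*(-9) = ((1028 - 18)*2094)*(-9) = (1010*2094)*(-9) = 2114940*(-9) = -19034460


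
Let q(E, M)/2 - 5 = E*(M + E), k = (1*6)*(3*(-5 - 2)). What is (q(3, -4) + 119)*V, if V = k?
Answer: -15498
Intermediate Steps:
k = -126 (k = 6*(3*(-7)) = 6*(-21) = -126)
V = -126
q(E, M) = 10 + 2*E*(E + M) (q(E, M) = 10 + 2*(E*(M + E)) = 10 + 2*(E*(E + M)) = 10 + 2*E*(E + M))
(q(3, -4) + 119)*V = ((10 + 2*3² + 2*3*(-4)) + 119)*(-126) = ((10 + 2*9 - 24) + 119)*(-126) = ((10 + 18 - 24) + 119)*(-126) = (4 + 119)*(-126) = 123*(-126) = -15498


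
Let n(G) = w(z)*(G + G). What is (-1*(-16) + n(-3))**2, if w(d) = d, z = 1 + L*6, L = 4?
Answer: 17956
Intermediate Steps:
z = 25 (z = 1 + 4*6 = 1 + 24 = 25)
n(G) = 50*G (n(G) = 25*(G + G) = 25*(2*G) = 50*G)
(-1*(-16) + n(-3))**2 = (-1*(-16) + 50*(-3))**2 = (16 - 150)**2 = (-134)**2 = 17956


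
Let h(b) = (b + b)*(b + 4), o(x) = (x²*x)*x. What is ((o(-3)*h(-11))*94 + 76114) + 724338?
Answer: 1973008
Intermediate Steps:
o(x) = x⁴ (o(x) = x³*x = x⁴)
h(b) = 2*b*(4 + b) (h(b) = (2*b)*(4 + b) = 2*b*(4 + b))
((o(-3)*h(-11))*94 + 76114) + 724338 = (((-3)⁴*(2*(-11)*(4 - 11)))*94 + 76114) + 724338 = ((81*(2*(-11)*(-7)))*94 + 76114) + 724338 = ((81*154)*94 + 76114) + 724338 = (12474*94 + 76114) + 724338 = (1172556 + 76114) + 724338 = 1248670 + 724338 = 1973008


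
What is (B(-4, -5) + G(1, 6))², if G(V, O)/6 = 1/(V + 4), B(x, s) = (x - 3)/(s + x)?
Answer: 7921/2025 ≈ 3.9116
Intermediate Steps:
B(x, s) = (-3 + x)/(s + x)
G(V, O) = 6/(4 + V) (G(V, O) = 6/(V + 4) = 6/(4 + V))
(B(-4, -5) + G(1, 6))² = ((-3 - 4)/(-5 - 4) + 6/(4 + 1))² = (-7/(-9) + 6/5)² = (-⅑*(-7) + 6*(⅕))² = (7/9 + 6/5)² = (89/45)² = 7921/2025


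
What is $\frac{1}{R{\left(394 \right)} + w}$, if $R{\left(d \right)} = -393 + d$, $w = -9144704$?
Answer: $- \frac{1}{9144703} \approx -1.0935 \cdot 10^{-7}$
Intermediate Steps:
$\frac{1}{R{\left(394 \right)} + w} = \frac{1}{\left(-393 + 394\right) - 9144704} = \frac{1}{1 - 9144704} = \frac{1}{-9144703} = - \frac{1}{9144703}$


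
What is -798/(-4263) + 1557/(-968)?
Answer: -279287/196504 ≈ -1.4213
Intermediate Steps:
-798/(-4263) + 1557/(-968) = -798*(-1/4263) + 1557*(-1/968) = 38/203 - 1557/968 = -279287/196504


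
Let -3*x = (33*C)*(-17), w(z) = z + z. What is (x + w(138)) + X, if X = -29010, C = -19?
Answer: -32287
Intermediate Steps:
w(z) = 2*z
x = -3553 (x = -33*(-19)*(-17)/3 = -(-209)*(-17) = -⅓*10659 = -3553)
(x + w(138)) + X = (-3553 + 2*138) - 29010 = (-3553 + 276) - 29010 = -3277 - 29010 = -32287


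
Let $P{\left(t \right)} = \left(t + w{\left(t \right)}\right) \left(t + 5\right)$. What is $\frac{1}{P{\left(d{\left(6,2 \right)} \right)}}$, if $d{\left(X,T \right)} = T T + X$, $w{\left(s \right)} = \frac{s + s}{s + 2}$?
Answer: $\frac{1}{175} \approx 0.0057143$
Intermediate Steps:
$w{\left(s \right)} = \frac{2 s}{2 + s}$
$d{\left(X,T \right)} = X + T^{2}$ ($d{\left(X,T \right)} = T^{2} + X = X + T^{2}$)
$P{\left(t \right)} = \left(5 + t\right) \left(t + \frac{2 t}{2 + t}\right)$ ($P{\left(t \right)} = \left(t + \frac{2 t}{2 + t}\right) \left(t + 5\right) = \left(t + \frac{2 t}{2 + t}\right) \left(5 + t\right) = \left(5 + t\right) \left(t + \frac{2 t}{2 + t}\right)$)
$\frac{1}{P{\left(d{\left(6,2 \right)} \right)}} = \frac{1}{\left(6 + 2^{2}\right) \frac{1}{2 + \left(6 + 2^{2}\right)} \left(20 + \left(6 + 2^{2}\right)^{2} + 9 \left(6 + 2^{2}\right)\right)} = \frac{1}{\left(6 + 4\right) \frac{1}{2 + \left(6 + 4\right)} \left(20 + \left(6 + 4\right)^{2} + 9 \left(6 + 4\right)\right)} = \frac{1}{10 \frac{1}{2 + 10} \left(20 + 10^{2} + 9 \cdot 10\right)} = \frac{1}{10 \cdot \frac{1}{12} \left(20 + 100 + 90\right)} = \frac{1}{10 \cdot \frac{1}{12} \cdot 210} = \frac{1}{175}$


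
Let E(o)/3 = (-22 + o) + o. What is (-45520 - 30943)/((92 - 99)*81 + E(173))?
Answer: -76463/405 ≈ -188.80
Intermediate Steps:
E(o) = -66 + 6*o (E(o) = 3*((-22 + o) + o) = 3*(-22 + 2*o) = -66 + 6*o)
(-45520 - 30943)/((92 - 99)*81 + E(173)) = (-45520 - 30943)/((92 - 99)*81 + (-66 + 6*173)) = -76463/(-7*81 + (-66 + 1038)) = -76463/(-567 + 972) = -76463/405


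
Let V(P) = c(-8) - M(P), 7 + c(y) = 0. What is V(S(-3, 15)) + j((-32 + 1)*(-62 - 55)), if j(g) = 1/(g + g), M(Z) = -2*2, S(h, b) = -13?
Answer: -21761/7254 ≈ -2.9999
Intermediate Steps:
M(Z) = -4
j(g) = 1/(2*g)
c(y) = -7 (c(y) = -7 + 0 = -7)
V(P) = -3 (V(P) = -7 - 1*(-4) = -7 + 4 = -3)
V(S(-3, 15)) + j((-32 + 1)*(-62 - 55)) = -3 + 1/(2*(((-32 + 1)*(-62 - 55)))) = -3 + 1/(2*((-31*(-117)))) = -3 + (½)/3627 = -3 + (½)*(1/3627) = -3 + 1/7254 = -21761/7254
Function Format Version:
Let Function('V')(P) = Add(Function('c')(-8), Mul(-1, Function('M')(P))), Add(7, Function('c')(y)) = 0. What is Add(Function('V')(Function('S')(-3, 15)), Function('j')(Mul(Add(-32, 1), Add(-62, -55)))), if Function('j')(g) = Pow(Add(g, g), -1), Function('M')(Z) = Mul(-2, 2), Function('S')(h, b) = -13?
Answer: Rational(-21761, 7254) ≈ -2.9999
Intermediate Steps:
Function('M')(Z) = -4
Function('j')(g) = Mul(Rational(1, 2), Pow(g, -1)) (Function('j')(g) = Pow(Mul(2, g), -1) = Mul(Rational(1, 2), Pow(g, -1)))
Function('c')(y) = -7 (Function('c')(y) = Add(-7, 0) = -7)
Function('V')(P) = -3 (Function('V')(P) = Add(-7, Mul(-1, -4)) = Add(-7, 4) = -3)
Add(Function('V')(Function('S')(-3, 15)), Function('j')(Mul(Add(-32, 1), Add(-62, -55)))) = Add(-3, Mul(Rational(1, 2), Pow(Mul(Add(-32, 1), Add(-62, -55)), -1))) = Add(-3, Mul(Rational(1, 2), Pow(Mul(-31, -117), -1))) = Add(-3, Mul(Rational(1, 2), Pow(3627, -1))) = Add(-3, Mul(Rational(1, 2), Rational(1, 3627))) = Add(-3, Rational(1, 7254)) = Rational(-21761, 7254)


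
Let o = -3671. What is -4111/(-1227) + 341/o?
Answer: 14673074/4504317 ≈ 3.2576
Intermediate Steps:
-4111/(-1227) + 341/o = -4111/(-1227) + 341/(-3671) = -4111*(-1/1227) + 341*(-1/3671) = 4111/1227 - 341/3671 = 14673074/4504317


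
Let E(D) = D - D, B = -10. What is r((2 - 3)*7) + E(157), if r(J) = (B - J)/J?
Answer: 3/7 ≈ 0.42857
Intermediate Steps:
E(D) = 0
r(J) = (-10 - J)/J
r((2 - 3)*7) + E(157) = (-10 - (2 - 3)*7)/(((2 - 3)*7)) + 0 = (-10 - (-1)*7)/((-1*7)) + 0 = (-10 - 1*(-7))/(-7) + 0 = -(-10 + 7)/7 + 0 = -1/7*(-3) + 0 = 3/7 + 0 = 3/7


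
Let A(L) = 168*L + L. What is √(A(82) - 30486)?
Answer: 2*I*√4157 ≈ 128.95*I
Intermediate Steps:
A(L) = 169*L
√(A(82) - 30486) = √(169*82 - 30486) = √(13858 - 30486) = √(-16628) = 2*I*√4157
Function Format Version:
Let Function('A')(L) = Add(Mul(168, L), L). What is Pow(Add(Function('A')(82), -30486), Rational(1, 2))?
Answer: Mul(2, I, Pow(4157, Rational(1, 2))) ≈ Mul(128.95, I)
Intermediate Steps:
Function('A')(L) = Mul(169, L)
Pow(Add(Function('A')(82), -30486), Rational(1, 2)) = Pow(Add(Mul(169, 82), -30486), Rational(1, 2)) = Pow(Add(13858, -30486), Rational(1, 2)) = Pow(-16628, Rational(1, 2)) = Mul(2, I, Pow(4157, Rational(1, 2)))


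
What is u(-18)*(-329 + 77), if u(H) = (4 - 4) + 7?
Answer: -1764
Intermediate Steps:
u(H) = 7 (u(H) = 0 + 7 = 7)
u(-18)*(-329 + 77) = 7*(-329 + 77) = 7*(-252) = -1764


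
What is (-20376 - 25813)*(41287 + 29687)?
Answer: -3278218086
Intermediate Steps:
(-20376 - 25813)*(41287 + 29687) = -46189*70974 = -3278218086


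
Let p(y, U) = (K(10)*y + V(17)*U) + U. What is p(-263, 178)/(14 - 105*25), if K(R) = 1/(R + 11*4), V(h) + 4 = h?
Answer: -134305/140994 ≈ -0.95256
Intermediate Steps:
V(h) = -4 + h
K(R) = 1/(44 + R) (K(R) = 1/(R + 44) = 1/(44 + R))
p(y, U) = 14*U + y/54 (p(y, U) = (y/(44 + 10) + (-4 + 17)*U) + U = (y/54 + 13*U) + U = (13*U + y/54) + U = 14*U + y/54)
p(-263, 178)/(14 - 105*25) = (14*178 + (1/54)*(-263))/(14 - 105*25) = (2492 - 263/54)/(14 - 2625) = (134305/54)/(-2611) = (134305/54)*(-1/2611) = -134305/140994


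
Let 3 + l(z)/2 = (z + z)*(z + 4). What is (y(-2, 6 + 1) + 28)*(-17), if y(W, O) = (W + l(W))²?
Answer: -10268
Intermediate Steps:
l(z) = -6 + 4*z*(4 + z) (l(z) = -6 + 2*((z + z)*(z + 4)) = -6 + 2*((2*z)*(4 + z)) = -6 + 2*(2*z*(4 + z)) = -6 + 4*z*(4 + z))
y(W, O) = (-6 + 4*W² + 17*W)² (y(W, O) = (W + (-6 + 4*W² + 16*W))² = (-6 + 4*W² + 17*W)²)
(y(-2, 6 + 1) + 28)*(-17) = ((-6 + 4*(-2)² + 17*(-2))² + 28)*(-17) = ((-6 + 4*4 - 34)² + 28)*(-17) = ((-6 + 16 - 34)² + 28)*(-17) = ((-24)² + 28)*(-17) = (576 + 28)*(-17) = 604*(-17) = -10268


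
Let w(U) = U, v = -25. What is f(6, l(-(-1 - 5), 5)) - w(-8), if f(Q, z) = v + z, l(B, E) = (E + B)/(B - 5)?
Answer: -6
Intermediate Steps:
l(B, E) = (B + E)/(-5 + B)
f(Q, z) = -25 + z
f(6, l(-(-1 - 5), 5)) - w(-8) = (-25 + (-(-1 - 5) + 5)/(-5 - (-1 - 5))) - 1*(-8) = (-25 + (-1*(-6) + 5)/(-5 - 1*(-6))) + 8 = (-25 + (6 + 5)/(-5 + 6)) + 8 = (-25 + 11/1) + 8 = (-25 + 1*11) + 8 = (-25 + 11) + 8 = -14 + 8 = -6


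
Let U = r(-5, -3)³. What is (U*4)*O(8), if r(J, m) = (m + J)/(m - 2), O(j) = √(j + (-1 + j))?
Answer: 2048*√15/125 ≈ 63.455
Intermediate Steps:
O(j) = √(-1 + 2*j)
r(J, m) = (J + m)/(-2 + m)
U = 512/125 (U = ((-5 - 3)/(-2 - 3))³ = (-8/(-5))³ = (-⅕*(-8))³ = (8/5)³ = 512/125 ≈ 4.0960)
(U*4)*O(8) = ((512/125)*4)*√(-1 + 2*8) = 2048*√(-1 + 16)/125 = 2048*√15/125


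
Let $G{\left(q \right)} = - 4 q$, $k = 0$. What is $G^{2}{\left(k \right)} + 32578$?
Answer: $32578$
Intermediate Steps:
$G^{2}{\left(k \right)} + 32578 = \left(\left(-4\right) 0\right)^{2} + 32578 = 0^{2} + 32578 = 0 + 32578 = 32578$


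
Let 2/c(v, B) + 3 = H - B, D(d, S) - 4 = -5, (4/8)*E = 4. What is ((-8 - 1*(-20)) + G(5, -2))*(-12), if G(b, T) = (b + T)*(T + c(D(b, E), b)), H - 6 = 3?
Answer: -144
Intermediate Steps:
E = 8 (E = 2*4 = 8)
H = 9 (H = 6 + 3 = 9)
D(d, S) = -1 (D(d, S) = 4 - 5 = -1)
c(v, B) = 2/(6 - B) (c(v, B) = 2/(-3 + (9 - B)) = 2/(6 - B))
G(b, T) = (T + b)*(T - 2/(-6 + b)) (G(b, T) = (b + T)*(T - 2/(-6 + b)) = (T + b)*(T - 2/(-6 + b)))
((-8 - 1*(-20)) + G(5, -2))*(-12) = ((-8 - 1*(-20)) + (-2*(-2) - 2*5 - 2*(-6 + 5)*(-2 + 5))/(-6 + 5))*(-12) = ((-8 + 20) + (4 - 10 - 2*(-1)*3)/(-1))*(-12) = (12 - (4 - 10 + 6))*(-12) = (12 - 1*0)*(-12) = (12 + 0)*(-12) = 12*(-12) = -144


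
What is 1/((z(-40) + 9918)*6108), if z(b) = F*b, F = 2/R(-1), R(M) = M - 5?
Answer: 1/60660584 ≈ 1.6485e-8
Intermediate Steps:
R(M) = -5 + M
F = -⅓ (F = 2/(-5 - 1) = 2/(-6) = 2*(-⅙) = -⅓ ≈ -0.33333)
z(b) = -b/3
1/((z(-40) + 9918)*6108) = 1/((-⅓*(-40) + 9918)*6108) = (1/6108)/(40/3 + 9918) = (1/6108)/(29794/3) = (3/29794)*(1/6108) = 1/60660584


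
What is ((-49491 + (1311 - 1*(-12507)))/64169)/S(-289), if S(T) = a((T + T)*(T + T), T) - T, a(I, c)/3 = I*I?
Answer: -35673/21486114221658233 ≈ -1.6603e-12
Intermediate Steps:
a(I, c) = 3*I² (a(I, c) = 3*(I*I) = 3*I²)
S(T) = -T + 48*T⁴ (S(T) = 3*((T + T)*(T + T))² - T = 3*((2*T)*(2*T))² - T = 3*(4*T²)² - T = 3*(16*T⁴) - T = 48*T⁴ - T = -T + 48*T⁴)
((-49491 + (1311 - 1*(-12507)))/64169)/S(-289) = ((-49491 + (1311 - 1*(-12507)))/64169)/(-1*(-289) + 48*(-289)⁴) = ((-49491 + (1311 + 12507))*(1/64169))/(289 + 48*6975757441) = ((-49491 + 13818)*(1/64169))/(289 + 334836357168) = -35673*1/64169/334836357457 = -35673/64169*1/334836357457 = -35673/21486114221658233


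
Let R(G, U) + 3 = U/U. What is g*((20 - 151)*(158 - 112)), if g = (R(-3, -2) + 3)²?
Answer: -6026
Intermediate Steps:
R(G, U) = -2 (R(G, U) = -3 + U/U = -3 + 1 = -2)
g = 1 (g = (-2 + 3)² = 1² = 1)
g*((20 - 151)*(158 - 112)) = 1*((20 - 151)*(158 - 112)) = 1*(-131*46) = 1*(-6026) = -6026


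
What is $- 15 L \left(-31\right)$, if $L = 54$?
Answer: $25110$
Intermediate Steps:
$- 15 L \left(-31\right) = \left(-15\right) 54 \left(-31\right) = \left(-810\right) \left(-31\right) = 25110$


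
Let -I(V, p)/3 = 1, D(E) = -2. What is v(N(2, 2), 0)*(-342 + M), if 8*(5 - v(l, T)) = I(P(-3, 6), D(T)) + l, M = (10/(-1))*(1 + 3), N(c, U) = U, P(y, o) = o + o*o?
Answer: -7831/4 ≈ -1957.8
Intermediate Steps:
P(y, o) = o + o²
I(V, p) = -3 (I(V, p) = -3*1 = -3)
M = -40 (M = (10*(-1))*4 = -10*4 = -40)
v(l, T) = 43/8 - l/8 (v(l, T) = 5 - (-3 + l)/8 = 5 + (3/8 - l/8) = 43/8 - l/8)
v(N(2, 2), 0)*(-342 + M) = (43/8 - ⅛*2)*(-342 - 40) = (43/8 - ¼)*(-382) = (41/8)*(-382) = -7831/4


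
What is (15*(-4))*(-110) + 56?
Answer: 6656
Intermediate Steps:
(15*(-4))*(-110) + 56 = -60*(-110) + 56 = 6600 + 56 = 6656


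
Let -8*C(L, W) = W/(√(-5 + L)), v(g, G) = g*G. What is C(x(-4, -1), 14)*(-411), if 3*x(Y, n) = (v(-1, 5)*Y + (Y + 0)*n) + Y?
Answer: 2877*√15/20 ≈ 557.13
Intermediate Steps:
v(g, G) = G*g
x(Y, n) = -4*Y/3 + Y*n/3 (x(Y, n) = (((5*(-1))*Y + (Y + 0)*n) + Y)/3 = ((-5*Y + Y*n) + Y)/3 = (-4*Y + Y*n)/3 = -4*Y/3 + Y*n/3)
C(L, W) = -W/(8*√(-5 + L)) (C(L, W) = -W/(8*(√(-5 + L))) = -W/(8*√(-5 + L)))
C(x(-4, -1), 14)*(-411) = -⅛*14/√(-5 + (⅓)*(-4)*(-4 - 1))*(-411) = -⅛*14/√(-5 + (⅓)*(-4)*(-5))*(-411) = -⅛*14/√(-5 + 20/3)*(-411) = -⅛*14/√(5/3)*(-411) = -⅛*14*√15/5*(-411) = -7*√15/20*(-411) = 2877*√15/20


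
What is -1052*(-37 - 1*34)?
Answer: 74692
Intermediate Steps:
-1052*(-37 - 1*34) = -1052*(-37 - 34) = -1052*(-71) = 74692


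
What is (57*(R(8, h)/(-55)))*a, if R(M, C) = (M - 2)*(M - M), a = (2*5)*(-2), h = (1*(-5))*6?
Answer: 0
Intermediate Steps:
h = -30 (h = -5*6 = -30)
a = -20 (a = 10*(-2) = -20)
R(M, C) = 0 (R(M, C) = (-2 + M)*0 = 0)
(57*(R(8, h)/(-55)))*a = (57*(0/(-55)))*(-20) = (57*(0*(-1/55)))*(-20) = (57*0)*(-20) = 0*(-20) = 0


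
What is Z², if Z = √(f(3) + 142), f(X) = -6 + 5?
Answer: 141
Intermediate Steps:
f(X) = -1
Z = √141 (Z = √(-1 + 142) = √141 ≈ 11.874)
Z² = (√141)² = 141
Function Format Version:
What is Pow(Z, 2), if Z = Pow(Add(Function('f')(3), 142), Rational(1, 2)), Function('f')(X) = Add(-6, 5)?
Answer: 141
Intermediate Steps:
Function('f')(X) = -1
Z = Pow(141, Rational(1, 2)) (Z = Pow(Add(-1, 142), Rational(1, 2)) = Pow(141, Rational(1, 2)) ≈ 11.874)
Pow(Z, 2) = Pow(Pow(141, Rational(1, 2)), 2) = 141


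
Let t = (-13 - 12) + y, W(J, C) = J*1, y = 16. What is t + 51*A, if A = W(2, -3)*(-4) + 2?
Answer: -315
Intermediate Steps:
W(J, C) = J
t = -9 (t = (-13 - 12) + 16 = -25 + 16 = -9)
A = -6 (A = 2*(-4) + 2 = -8 + 2 = -6)
t + 51*A = -9 + 51*(-6) = -9 - 306 = -315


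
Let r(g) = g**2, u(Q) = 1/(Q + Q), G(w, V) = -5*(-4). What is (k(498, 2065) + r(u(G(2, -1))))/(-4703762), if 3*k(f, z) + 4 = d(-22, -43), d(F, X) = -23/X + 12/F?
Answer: 3033781/10679421244800 ≈ 2.8408e-7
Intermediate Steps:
G(w, V) = 20
u(Q) = 1/(2*Q)
k(f, z) = -1897/1419 (k(f, z) = -4/3 + (-23/(-43) + 12/(-22))/3 = -4/3 + (-23*(-1/43) + 12*(-1/22))/3 = -4/3 + (23/43 - 6/11)/3 = -4/3 + (1/3)*(-5/473) = -4/3 - 5/1419 = -1897/1419)
(k(498, 2065) + r(u(G(2, -1))))/(-4703762) = (-1897/1419 + ((1/2)/20)**2)/(-4703762) = (-1897/1419 + ((1/2)*(1/20))**2)*(-1/4703762) = (-1897/1419 + (1/40)**2)*(-1/4703762) = (-1897/1419 + 1/1600)*(-1/4703762) = -3033781/2270400*(-1/4703762) = 3033781/10679421244800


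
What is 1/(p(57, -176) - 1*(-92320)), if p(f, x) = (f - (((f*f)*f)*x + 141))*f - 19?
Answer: 1/1857943689 ≈ 5.3823e-10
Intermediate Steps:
p(f, x) = -19 + f*(-141 + f - x*f³) (p(f, x) = (f - ((f²*f)*x + 141))*f - 19 = (f - (f³*x + 141))*f - 19 = (f - (x*f³ + 141))*f - 19 = (f - (141 + x*f³))*f - 19 = (f + (-141 - x*f³))*f - 19 = (-141 + f - x*f³)*f - 19 = f*(-141 + f - x*f³) - 19 = -19 + f*(-141 + f - x*f³))
1/(p(57, -176) - 1*(-92320)) = 1/((-19 + 57² - 141*57 - 1*(-176)*57⁴) - 1*(-92320)) = 1/((-19 + 3249 - 8037 - 1*(-176)*10556001) + 92320) = 1/((-19 + 3249 - 8037 + 1857856176) + 92320) = 1/(1857851369 + 92320) = 1/1857943689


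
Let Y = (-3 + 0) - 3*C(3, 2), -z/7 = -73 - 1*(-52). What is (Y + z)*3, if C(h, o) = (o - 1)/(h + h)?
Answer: 861/2 ≈ 430.50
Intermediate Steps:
C(h, o) = (-1 + o)/(2*h) (C(h, o) = (-1 + o)/((2*h)) = (-1 + o)*(1/(2*h)) = (-1 + o)/(2*h))
z = 147 (z = -7*(-73 - 1*(-52)) = -7*(-73 + 52) = -7*(-21) = 147)
Y = -7/2 (Y = (-3 + 0) - 3*(-1 + 2)/(2*3) = -3 - 3/(2*3) = -3 - 3*⅙ = -3 - ½ = -7/2 ≈ -3.5000)
(Y + z)*3 = (-7/2 + 147)*3 = (287/2)*3 = 861/2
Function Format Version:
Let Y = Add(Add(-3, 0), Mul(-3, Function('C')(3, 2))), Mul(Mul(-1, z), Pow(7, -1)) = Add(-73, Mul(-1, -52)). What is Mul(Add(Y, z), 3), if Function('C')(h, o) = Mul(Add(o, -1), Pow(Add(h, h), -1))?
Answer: Rational(861, 2) ≈ 430.50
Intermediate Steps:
Function('C')(h, o) = Mul(Rational(1, 2), Pow(h, -1), Add(-1, o)) (Function('C')(h, o) = Mul(Add(-1, o), Pow(Mul(2, h), -1)) = Mul(Add(-1, o), Mul(Rational(1, 2), Pow(h, -1))) = Mul(Rational(1, 2), Pow(h, -1), Add(-1, o)))
z = 147 (z = Mul(-7, Add(-73, Mul(-1, -52))) = Mul(-7, Add(-73, 52)) = Mul(-7, -21) = 147)
Y = Rational(-7, 2) (Y = Add(Add(-3, 0), Mul(-3, Mul(Rational(1, 2), Pow(3, -1), Add(-1, 2)))) = Add(-3, Mul(-3, Mul(Rational(1, 2), Rational(1, 3), 1))) = Add(-3, Mul(-3, Rational(1, 6))) = Add(-3, Rational(-1, 2)) = Rational(-7, 2) ≈ -3.5000)
Mul(Add(Y, z), 3) = Mul(Add(Rational(-7, 2), 147), 3) = Mul(Rational(287, 2), 3) = Rational(861, 2)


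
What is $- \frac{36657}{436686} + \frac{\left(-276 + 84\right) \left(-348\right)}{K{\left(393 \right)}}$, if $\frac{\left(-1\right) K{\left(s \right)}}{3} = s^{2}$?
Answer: $- \frac{1709723065}{7493968446} \approx -0.22815$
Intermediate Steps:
$K{\left(s \right)} = - 3 s^{2}$
$- \frac{36657}{436686} + \frac{\left(-276 + 84\right) \left(-348\right)}{K{\left(393 \right)}} = - \frac{36657}{436686} + \frac{\left(-276 + 84\right) \left(-348\right)}{\left(-3\right) 393^{2}} = \left(-36657\right) \frac{1}{436686} + \frac{\left(-192\right) \left(-348\right)}{\left(-3\right) 154449} = - \frac{12219}{145562} + \frac{66816}{-463347} = - \frac{12219}{145562} + 66816 \left(- \frac{1}{463347}\right) = - \frac{12219}{145562} - \frac{7424}{51483} = - \frac{1709723065}{7493968446}$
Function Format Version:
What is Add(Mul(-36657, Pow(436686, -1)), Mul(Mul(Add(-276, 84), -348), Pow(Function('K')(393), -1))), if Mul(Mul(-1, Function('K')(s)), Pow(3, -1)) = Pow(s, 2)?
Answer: Rational(-1709723065, 7493968446) ≈ -0.22815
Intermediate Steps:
Function('K')(s) = Mul(-3, Pow(s, 2))
Add(Mul(-36657, Pow(436686, -1)), Mul(Mul(Add(-276, 84), -348), Pow(Function('K')(393), -1))) = Add(Mul(-36657, Pow(436686, -1)), Mul(Mul(Add(-276, 84), -348), Pow(Mul(-3, Pow(393, 2)), -1))) = Add(Mul(-36657, Rational(1, 436686)), Mul(Mul(-192, -348), Pow(Mul(-3, 154449), -1))) = Add(Rational(-12219, 145562), Mul(66816, Pow(-463347, -1))) = Add(Rational(-12219, 145562), Mul(66816, Rational(-1, 463347))) = Add(Rational(-12219, 145562), Rational(-7424, 51483)) = Rational(-1709723065, 7493968446)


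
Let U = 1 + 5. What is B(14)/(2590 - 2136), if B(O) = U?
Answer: 3/227 ≈ 0.013216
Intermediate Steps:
U = 6
B(O) = 6
B(14)/(2590 - 2136) = 6/(2590 - 2136) = 6/454 = 6*(1/454) = 3/227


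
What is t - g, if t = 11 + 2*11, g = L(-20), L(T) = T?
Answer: 53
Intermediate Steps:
g = -20
t = 33 (t = 11 + 22 = 33)
t - g = 33 - 1*(-20) = 33 + 20 = 53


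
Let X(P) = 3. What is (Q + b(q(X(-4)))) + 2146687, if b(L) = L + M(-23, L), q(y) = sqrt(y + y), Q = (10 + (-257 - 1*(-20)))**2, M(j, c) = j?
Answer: 2198193 + sqrt(6) ≈ 2.1982e+6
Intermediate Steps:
Q = 51529 (Q = (10 + (-257 + 20))**2 = (10 - 237)**2 = (-227)**2 = 51529)
q(y) = sqrt(2)*sqrt(y) (q(y) = sqrt(2*y) = sqrt(2)*sqrt(y))
b(L) = -23 + L (b(L) = L - 23 = -23 + L)
(Q + b(q(X(-4)))) + 2146687 = (51529 + (-23 + sqrt(2)*sqrt(3))) + 2146687 = (51529 + (-23 + sqrt(6))) + 2146687 = (51506 + sqrt(6)) + 2146687 = 2198193 + sqrt(6)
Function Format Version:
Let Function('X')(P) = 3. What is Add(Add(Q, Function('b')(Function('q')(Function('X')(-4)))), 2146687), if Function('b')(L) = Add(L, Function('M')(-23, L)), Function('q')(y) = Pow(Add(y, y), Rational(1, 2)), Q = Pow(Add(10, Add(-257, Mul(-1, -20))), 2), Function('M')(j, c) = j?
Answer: Add(2198193, Pow(6, Rational(1, 2))) ≈ 2.1982e+6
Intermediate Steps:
Q = 51529 (Q = Pow(Add(10, Add(-257, 20)), 2) = Pow(Add(10, -237), 2) = Pow(-227, 2) = 51529)
Function('q')(y) = Mul(Pow(2, Rational(1, 2)), Pow(y, Rational(1, 2))) (Function('q')(y) = Pow(Mul(2, y), Rational(1, 2)) = Mul(Pow(2, Rational(1, 2)), Pow(y, Rational(1, 2))))
Function('b')(L) = Add(-23, L) (Function('b')(L) = Add(L, -23) = Add(-23, L))
Add(Add(Q, Function('b')(Function('q')(Function('X')(-4)))), 2146687) = Add(Add(51529, Add(-23, Mul(Pow(2, Rational(1, 2)), Pow(3, Rational(1, 2))))), 2146687) = Add(Add(51529, Add(-23, Pow(6, Rational(1, 2)))), 2146687) = Add(Add(51506, Pow(6, Rational(1, 2))), 2146687) = Add(2198193, Pow(6, Rational(1, 2)))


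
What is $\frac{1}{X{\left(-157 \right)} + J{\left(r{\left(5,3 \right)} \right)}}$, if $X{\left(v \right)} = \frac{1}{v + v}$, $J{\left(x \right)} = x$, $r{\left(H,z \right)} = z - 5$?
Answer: $- \frac{314}{629} \approx -0.49921$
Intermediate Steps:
$r{\left(H,z \right)} = -5 + z$ ($r{\left(H,z \right)} = z - 5 = -5 + z$)
$X{\left(v \right)} = \frac{1}{2 v}$
$\frac{1}{X{\left(-157 \right)} + J{\left(r{\left(5,3 \right)} \right)}} = \frac{1}{\frac{1}{2 \left(-157\right)} + \left(-5 + 3\right)} = \frac{1}{\frac{1}{2} \left(- \frac{1}{157}\right) - 2} = \frac{1}{- \frac{1}{314} - 2} = \frac{1}{- \frac{629}{314}} = - \frac{314}{629}$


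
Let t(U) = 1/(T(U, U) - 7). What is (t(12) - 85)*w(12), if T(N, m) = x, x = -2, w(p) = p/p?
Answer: -766/9 ≈ -85.111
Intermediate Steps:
w(p) = 1
T(N, m) = -2
t(U) = -⅑ (t(U) = 1/(-2 - 7) = 1/(-9) = -⅑)
(t(12) - 85)*w(12) = (-⅑ - 85)*1 = -766/9*1 = -766/9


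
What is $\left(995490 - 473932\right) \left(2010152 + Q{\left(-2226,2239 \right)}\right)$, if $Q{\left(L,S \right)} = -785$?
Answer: $1048001433786$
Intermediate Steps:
$\left(995490 - 473932\right) \left(2010152 + Q{\left(-2226,2239 \right)}\right) = \left(995490 - 473932\right) \left(2010152 - 785\right) = 521558 \cdot 2009367 = 1048001433786$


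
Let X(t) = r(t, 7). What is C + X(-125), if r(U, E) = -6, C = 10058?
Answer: 10052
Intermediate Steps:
X(t) = -6
C + X(-125) = 10058 - 6 = 10052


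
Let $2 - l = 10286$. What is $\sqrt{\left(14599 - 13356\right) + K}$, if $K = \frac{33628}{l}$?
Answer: $\frac{\sqrt{8194666566}}{2571} \approx 35.21$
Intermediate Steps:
$l = -10284$ ($l = 2 - 10286 = -10284$)
$K = - \frac{8407}{2571}$ ($K = \frac{33628}{-10284} = 33628 \left(- \frac{1}{10284}\right) = - \frac{8407}{2571} \approx -3.2699$)
$\sqrt{\left(14599 - 13356\right) + K} = \sqrt{\left(14599 - 13356\right) - \frac{8407}{2571}} = \sqrt{1243 - \frac{8407}{2571}} = \sqrt{\frac{3187346}{2571}} = \frac{\sqrt{8194666566}}{2571}$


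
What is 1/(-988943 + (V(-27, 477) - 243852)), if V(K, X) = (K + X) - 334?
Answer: -1/1232679 ≈ -8.1124e-7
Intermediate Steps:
V(K, X) = -334 + K + X
1/(-988943 + (V(-27, 477) - 243852)) = 1/(-988943 + ((-334 - 27 + 477) - 243852)) = 1/(-988943 + (116 - 243852)) = 1/(-988943 - 243736) = 1/(-1232679) = -1/1232679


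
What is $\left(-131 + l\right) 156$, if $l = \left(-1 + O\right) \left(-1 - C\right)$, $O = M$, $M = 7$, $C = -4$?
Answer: $-17628$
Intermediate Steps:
$O = 7$
$l = 18$ ($l = \left(-1 + 7\right) \left(-1 - -4\right) = 6 \left(-1 + 4\right) = 6 \cdot 3 = 18$)
$\left(-131 + l\right) 156 = \left(-131 + 18\right) 156 = \left(-113\right) 156 = -17628$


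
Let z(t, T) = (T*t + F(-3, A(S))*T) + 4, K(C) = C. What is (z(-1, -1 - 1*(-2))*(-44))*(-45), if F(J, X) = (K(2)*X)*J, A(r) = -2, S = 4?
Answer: 29700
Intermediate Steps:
F(J, X) = 2*J*X (F(J, X) = (2*X)*J = 2*J*X)
z(t, T) = 4 + 12*T + T*t (z(t, T) = (T*t + (2*(-3)*(-2))*T) + 4 = (T*t + 12*T) + 4 = (12*T + T*t) + 4 = 4 + 12*T + T*t)
(z(-1, -1 - 1*(-2))*(-44))*(-45) = ((4 + 12*(-1 - 1*(-2)) + (-1 - 1*(-2))*(-1))*(-44))*(-45) = ((4 + 12*(-1 + 2) + (-1 + 2)*(-1))*(-44))*(-45) = ((4 + 12*1 + 1*(-1))*(-44))*(-45) = ((4 + 12 - 1)*(-44))*(-45) = (15*(-44))*(-45) = -660*(-45) = 29700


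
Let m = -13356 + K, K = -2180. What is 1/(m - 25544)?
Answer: -1/41080 ≈ -2.4343e-5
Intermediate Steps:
m = -15536 (m = -13356 - 2180 = -15536)
1/(m - 25544) = 1/(-15536 - 25544) = 1/(-41080) = -1/41080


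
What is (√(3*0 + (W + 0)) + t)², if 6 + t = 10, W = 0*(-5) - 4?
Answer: 12 + 16*I ≈ 12.0 + 16.0*I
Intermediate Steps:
W = -4 (W = 0 - 4 = -4)
t = 4 (t = -6 + 10 = 4)
(√(3*0 + (W + 0)) + t)² = (√(3*0 + (-4 + 0)) + 4)² = (√(0 - 4) + 4)² = (√(-4) + 4)² = (2*I + 4)² = (4 + 2*I)²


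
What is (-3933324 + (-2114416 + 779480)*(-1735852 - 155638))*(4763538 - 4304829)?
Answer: 1158246720923101044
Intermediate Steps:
(-3933324 + (-2114416 + 779480)*(-1735852 - 155638))*(4763538 - 4304829) = (-3933324 - 1334936*(-1891490))*458709 = (-3933324 + 2525018094640)*458709 = 2525014161316*458709 = 1158246720923101044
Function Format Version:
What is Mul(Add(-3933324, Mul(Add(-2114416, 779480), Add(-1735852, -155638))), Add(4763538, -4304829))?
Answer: 1158246720923101044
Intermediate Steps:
Mul(Add(-3933324, Mul(Add(-2114416, 779480), Add(-1735852, -155638))), Add(4763538, -4304829)) = Mul(Add(-3933324, Mul(-1334936, -1891490)), 458709) = Mul(Add(-3933324, 2525018094640), 458709) = Mul(2525014161316, 458709) = 1158246720923101044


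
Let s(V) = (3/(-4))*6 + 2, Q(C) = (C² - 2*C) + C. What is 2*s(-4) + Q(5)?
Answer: 15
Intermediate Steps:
Q(C) = C² - C
s(V) = -5/2 (s(V) = (3*(-¼))*6 + 2 = -¾*6 + 2 = -9/2 + 2 = -5/2)
2*s(-4) + Q(5) = 2*(-5/2) + 5*(-1 + 5) = -5 + 5*4 = -5 + 20 = 15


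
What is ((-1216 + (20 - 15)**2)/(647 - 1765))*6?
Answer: 3573/559 ≈ 6.3918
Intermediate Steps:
((-1216 + (20 - 15)**2)/(647 - 1765))*6 = ((-1216 + 5**2)/(-1118))*6 = ((-1216 + 25)*(-1/1118))*6 = -1191*(-1/1118)*6 = (1191/1118)*6 = 3573/559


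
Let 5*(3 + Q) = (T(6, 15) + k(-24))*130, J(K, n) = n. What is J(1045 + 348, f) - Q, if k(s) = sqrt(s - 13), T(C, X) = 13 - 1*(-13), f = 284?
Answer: -389 - 26*I*sqrt(37) ≈ -389.0 - 158.15*I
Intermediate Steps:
T(C, X) = 26 (T(C, X) = 13 + 13 = 26)
k(s) = sqrt(-13 + s)
Q = 673 + 26*I*sqrt(37) (Q = -3 + ((26 + sqrt(-13 - 24))*130)/5 = -3 + ((26 + sqrt(-37))*130)/5 = -3 + ((26 + I*sqrt(37))*130)/5 = -3 + (3380 + 130*I*sqrt(37))/5 = -3 + (676 + 26*I*sqrt(37)) = 673 + 26*I*sqrt(37) ≈ 673.0 + 158.15*I)
J(1045 + 348, f) - Q = 284 - (673 + 26*I*sqrt(37)) = 284 + (-673 - 26*I*sqrt(37)) = -389 - 26*I*sqrt(37)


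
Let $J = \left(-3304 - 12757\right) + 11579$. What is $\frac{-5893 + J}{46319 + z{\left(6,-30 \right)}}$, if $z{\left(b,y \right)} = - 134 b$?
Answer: $- \frac{2075}{9103} \approx -0.22795$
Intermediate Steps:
$J = -4482$ ($J = -16061 + 11579 = -4482$)
$\frac{-5893 + J}{46319 + z{\left(6,-30 \right)}} = \frac{-5893 - 4482}{46319 - 804} = - \frac{10375}{46319 - 804} = - \frac{10375}{45515} = \left(-10375\right) \frac{1}{45515} = - \frac{2075}{9103}$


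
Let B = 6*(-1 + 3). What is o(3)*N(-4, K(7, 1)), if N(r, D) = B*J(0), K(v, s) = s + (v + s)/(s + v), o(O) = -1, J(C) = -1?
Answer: 12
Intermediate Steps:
B = 12 (B = 6*2 = 12)
K(v, s) = 1 + s (K(v, s) = s + (s + v)/(s + v) = s + 1 = 1 + s)
N(r, D) = -12 (N(r, D) = 12*(-1) = -12)
o(3)*N(-4, K(7, 1)) = -1*(-12) = 12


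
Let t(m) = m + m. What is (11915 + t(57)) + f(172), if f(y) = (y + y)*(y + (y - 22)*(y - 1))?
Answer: 8894797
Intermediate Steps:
t(m) = 2*m
f(y) = 2*y*(y + (-1 + y)*(-22 + y)) (f(y) = (2*y)*(y + (-22 + y)*(-1 + y)) = (2*y)*(y + (-1 + y)*(-22 + y)) = 2*y*(y + (-1 + y)*(-22 + y)))
(11915 + t(57)) + f(172) = (11915 + 2*57) + 2*172*(22 + 172² - 22*172) = (11915 + 114) + 2*172*(22 + 29584 - 3784) = 12029 + 2*172*25822 = 12029 + 8882768 = 8894797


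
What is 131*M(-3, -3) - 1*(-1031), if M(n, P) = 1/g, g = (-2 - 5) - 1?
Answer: 8117/8 ≈ 1014.6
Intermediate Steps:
g = -8 (g = -7 - 1 = -8)
M(n, P) = -1/8 (M(n, P) = 1/(-8) = -1/8)
131*M(-3, -3) - 1*(-1031) = 131*(-1/8) - 1*(-1031) = -131/8 + 1031 = 8117/8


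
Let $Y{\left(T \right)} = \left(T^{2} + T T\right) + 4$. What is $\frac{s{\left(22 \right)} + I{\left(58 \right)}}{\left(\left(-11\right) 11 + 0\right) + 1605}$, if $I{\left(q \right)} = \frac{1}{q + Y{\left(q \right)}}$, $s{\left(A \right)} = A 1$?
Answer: $\frac{149381}{10076360} \approx 0.014825$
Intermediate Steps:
$s{\left(A \right)} = A$
$Y{\left(T \right)} = 4 + 2 T^{2}$ ($Y{\left(T \right)} = \left(T^{2} + T^{2}\right) + 4 = 2 T^{2} + 4 = 4 + 2 T^{2}$)
$I{\left(q \right)} = \frac{1}{4 + q + 2 q^{2}}$ ($I{\left(q \right)} = \frac{1}{q + \left(4 + 2 q^{2}\right)} = \frac{1}{4 + q + 2 q^{2}}$)
$\frac{s{\left(22 \right)} + I{\left(58 \right)}}{\left(\left(-11\right) 11 + 0\right) + 1605} = \frac{22 + \frac{1}{4 + 58 + 2 \cdot 58^{2}}}{\left(\left(-11\right) 11 + 0\right) + 1605} = \frac{22 + \frac{1}{4 + 58 + 2 \cdot 3364}}{\left(-121 + 0\right) + 1605} = \frac{22 + \frac{1}{4 + 58 + 6728}}{-121 + 1605} = \frac{22 + \frac{1}{6790}}{1484} = \left(22 + \frac{1}{6790}\right) \frac{1}{1484} = \frac{149381}{6790} \cdot \frac{1}{1484} = \frac{149381}{10076360}$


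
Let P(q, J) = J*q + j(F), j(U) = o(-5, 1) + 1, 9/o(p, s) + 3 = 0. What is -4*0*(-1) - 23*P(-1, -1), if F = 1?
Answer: 23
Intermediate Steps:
o(p, s) = -3 (o(p, s) = 9/(-3 + 0) = 9/(-3) = 9*(-⅓) = -3)
j(U) = -2 (j(U) = -3 + 1 = -2)
P(q, J) = -2 + J*q (P(q, J) = J*q - 2 = -2 + J*q)
-4*0*(-1) - 23*P(-1, -1) = -4*0*(-1) - 23*(-2 - 1*(-1)) = 0*(-1) - 23*(-2 + 1) = 0 - 23*(-1) = 0 + 23 = 23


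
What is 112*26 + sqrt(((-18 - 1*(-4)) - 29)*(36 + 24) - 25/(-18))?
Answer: 2912 + I*sqrt(92830)/6 ≈ 2912.0 + 50.78*I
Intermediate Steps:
112*26 + sqrt(((-18 - 1*(-4)) - 29)*(36 + 24) - 25/(-18)) = 2912 + sqrt(((-18 + 4) - 29)*60 - 25*(-1/18)) = 2912 + sqrt((-14 - 29)*60 + 25/18) = 2912 + sqrt(-43*60 + 25/18) = 2912 + sqrt(-2580 + 25/18) = 2912 + sqrt(-46415/18) = 2912 + I*sqrt(92830)/6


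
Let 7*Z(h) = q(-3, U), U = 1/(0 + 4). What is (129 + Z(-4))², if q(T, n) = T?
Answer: 810000/49 ≈ 16531.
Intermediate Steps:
U = ¼ (U = 1/4 = ¼ ≈ 0.25000)
Z(h) = -3/7 (Z(h) = (⅐)*(-3) = -3/7)
(129 + Z(-4))² = (129 - 3/7)² = (900/7)² = 810000/49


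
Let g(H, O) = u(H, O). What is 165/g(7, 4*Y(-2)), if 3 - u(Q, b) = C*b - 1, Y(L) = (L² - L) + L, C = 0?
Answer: 165/4 ≈ 41.250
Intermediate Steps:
Y(L) = L²
u(Q, b) = 4 (u(Q, b) = 3 - (0*b - 1) = 3 - (0 - 1) = 3 - 1*(-1) = 3 + 1 = 4)
g(H, O) = 4
165/g(7, 4*Y(-2)) = 165/4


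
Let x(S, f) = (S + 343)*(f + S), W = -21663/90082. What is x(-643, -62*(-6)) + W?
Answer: 7323644937/90082 ≈ 81300.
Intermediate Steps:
W = -21663/90082 (W = -21663*1/90082 = -21663/90082 ≈ -0.24048)
x(S, f) = (343 + S)*(S + f)
x(-643, -62*(-6)) + W = ((-643)**2 + 343*(-643) + 343*(-62*(-6)) - (-39866)*(-6)) - 21663/90082 = (413449 - 220549 + 343*372 - 643*372) - 21663/90082 = (413449 - 220549 + 127596 - 239196) - 21663/90082 = 81300 - 21663/90082 = 7323644937/90082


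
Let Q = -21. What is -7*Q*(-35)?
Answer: -5145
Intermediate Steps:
-7*Q*(-35) = -7*(-21)*(-35) = 147*(-35) = -5145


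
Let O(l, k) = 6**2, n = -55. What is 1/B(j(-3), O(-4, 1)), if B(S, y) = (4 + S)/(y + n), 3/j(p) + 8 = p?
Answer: -209/41 ≈ -5.0976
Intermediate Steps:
O(l, k) = 36
j(p) = 3/(-8 + p)
B(S, y) = (4 + S)/(-55 + y) (B(S, y) = (4 + S)/(y - 55) = (4 + S)/(-55 + y))
1/B(j(-3), O(-4, 1)) = 1/((4 + 3/(-8 - 3))/(-55 + 36)) = 1/((4 + 3/(-11))/(-19)) = 1/(-(4 + 3*(-1/11))/19) = 1/(-(4 - 3/11)/19) = 1/(-1/19*41/11) = 1/(-41/209) = -209/41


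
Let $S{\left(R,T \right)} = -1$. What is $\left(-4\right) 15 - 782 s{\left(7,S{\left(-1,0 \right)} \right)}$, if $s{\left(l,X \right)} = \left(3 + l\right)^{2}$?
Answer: $-78260$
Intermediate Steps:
$\left(-4\right) 15 - 782 s{\left(7,S{\left(-1,0 \right)} \right)} = \left(-4\right) 15 - 782 \left(3 + 7\right)^{2} = -60 - 782 \cdot 10^{2} = -60 - 78200 = -78260$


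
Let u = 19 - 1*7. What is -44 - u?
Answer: -56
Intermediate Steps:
u = 12 (u = 19 - 7 = 12)
-44 - u = -44 - 1*12 = -44 - 12 = -56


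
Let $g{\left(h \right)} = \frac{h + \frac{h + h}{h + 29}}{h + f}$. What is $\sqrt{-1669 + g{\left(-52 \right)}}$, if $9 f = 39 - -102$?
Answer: $\frac{i \sqrt{10481533849}}{2507} \approx 40.837 i$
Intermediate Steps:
$f = \frac{47}{3}$ ($f = \frac{39 - -102}{9} = \frac{39 + 102}{9} = \frac{1}{9} \cdot 141 = \frac{47}{3} \approx 15.667$)
$g{\left(h \right)} = \frac{h + \frac{2 h}{29 + h}}{\frac{47}{3} + h}$ ($g{\left(h \right)} = \frac{h + \frac{h + h}{h + 29}}{h + \frac{47}{3}} = \frac{h + \frac{2 h}{29 + h}}{\frac{47}{3} + h}$)
$\sqrt{-1669 + g{\left(-52 \right)}} = \sqrt{-1669 + 3 \left(-52\right) \frac{1}{1363 + 3 \left(-52\right)^{2} + 134 \left(-52\right)} \left(31 - 52\right)} = \sqrt{-1669 + 3 \left(-52\right) \frac{1}{1363 + 3 \cdot 2704 - 6968} \left(-21\right)} = \sqrt{-1669 + 3 \left(-52\right) \frac{1}{1363 + 8112 - 6968} \left(-21\right)} = \sqrt{-1669 + 3 \left(-52\right) \frac{1}{2507} \left(-21\right)} = \sqrt{-1669 + \frac{3276}{2507}} = \sqrt{- \frac{4180907}{2507}} = \frac{i \sqrt{10481533849}}{2507}$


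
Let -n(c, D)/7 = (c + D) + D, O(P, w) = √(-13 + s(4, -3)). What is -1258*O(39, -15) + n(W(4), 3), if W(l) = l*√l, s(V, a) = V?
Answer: -98 - 3774*I ≈ -98.0 - 3774.0*I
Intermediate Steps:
W(l) = l^(3/2)
O(P, w) = 3*I (O(P, w) = √(-13 + 4) = √(-9) = 3*I)
n(c, D) = -14*D - 7*c (n(c, D) = -7*((c + D) + D) = -7*((D + c) + D) = -7*(c + 2*D) = -14*D - 7*c)
-1258*O(39, -15) + n(W(4), 3) = -3774*I + (-14*3 - 7*4^(3/2)) = -3774*I + (-42 - 7*8) = -3774*I + (-42 - 56) = -3774*I - 98 = -98 - 3774*I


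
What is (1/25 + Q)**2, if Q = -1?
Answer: 576/625 ≈ 0.92160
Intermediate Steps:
(1/25 + Q)**2 = (1/25 - 1)**2 = (-24/25)**2 = 576/625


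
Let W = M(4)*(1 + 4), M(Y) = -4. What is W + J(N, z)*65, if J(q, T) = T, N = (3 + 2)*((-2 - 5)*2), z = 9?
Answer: 565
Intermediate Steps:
N = -70 (N = 5*(-7*2) = 5*(-14) = -70)
W = -20 (W = -4*(1 + 4) = -4*5 = -20)
W + J(N, z)*65 = -20 + 9*65 = -20 + 585 = 565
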